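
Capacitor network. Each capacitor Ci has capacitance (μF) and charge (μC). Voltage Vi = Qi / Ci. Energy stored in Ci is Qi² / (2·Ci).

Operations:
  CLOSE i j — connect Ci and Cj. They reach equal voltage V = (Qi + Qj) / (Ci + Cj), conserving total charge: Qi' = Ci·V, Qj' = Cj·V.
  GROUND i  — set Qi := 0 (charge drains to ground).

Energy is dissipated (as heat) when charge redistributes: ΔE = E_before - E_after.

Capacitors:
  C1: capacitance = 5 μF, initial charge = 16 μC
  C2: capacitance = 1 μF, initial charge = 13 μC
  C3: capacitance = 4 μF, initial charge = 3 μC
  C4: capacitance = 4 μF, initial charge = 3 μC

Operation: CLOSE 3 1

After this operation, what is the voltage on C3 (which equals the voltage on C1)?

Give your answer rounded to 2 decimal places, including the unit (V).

Answer: 2.11 V

Derivation:
Initial: C1(5μF, Q=16μC, V=3.20V), C2(1μF, Q=13μC, V=13.00V), C3(4μF, Q=3μC, V=0.75V), C4(4μF, Q=3μC, V=0.75V)
Op 1: CLOSE 3-1: Q_total=19.00, C_total=9.00, V=2.11; Q3=8.44, Q1=10.56; dissipated=6.669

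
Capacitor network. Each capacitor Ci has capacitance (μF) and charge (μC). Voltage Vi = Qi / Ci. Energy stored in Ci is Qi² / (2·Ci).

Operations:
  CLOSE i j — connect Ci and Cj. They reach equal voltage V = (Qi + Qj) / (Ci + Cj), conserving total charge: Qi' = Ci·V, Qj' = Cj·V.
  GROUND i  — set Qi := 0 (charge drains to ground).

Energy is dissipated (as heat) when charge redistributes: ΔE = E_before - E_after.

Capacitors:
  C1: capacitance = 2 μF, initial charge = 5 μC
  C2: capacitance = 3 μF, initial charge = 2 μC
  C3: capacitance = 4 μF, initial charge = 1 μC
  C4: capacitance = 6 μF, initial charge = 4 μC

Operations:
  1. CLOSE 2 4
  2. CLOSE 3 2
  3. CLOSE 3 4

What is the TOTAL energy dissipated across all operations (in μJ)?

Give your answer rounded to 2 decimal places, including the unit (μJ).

Answer: 0.22 μJ

Derivation:
Initial: C1(2μF, Q=5μC, V=2.50V), C2(3μF, Q=2μC, V=0.67V), C3(4μF, Q=1μC, V=0.25V), C4(6μF, Q=4μC, V=0.67V)
Op 1: CLOSE 2-4: Q_total=6.00, C_total=9.00, V=0.67; Q2=2.00, Q4=4.00; dissipated=0.000
Op 2: CLOSE 3-2: Q_total=3.00, C_total=7.00, V=0.43; Q3=1.71, Q2=1.29; dissipated=0.149
Op 3: CLOSE 3-4: Q_total=5.71, C_total=10.00, V=0.57; Q3=2.29, Q4=3.43; dissipated=0.068
Total dissipated: 0.217 μJ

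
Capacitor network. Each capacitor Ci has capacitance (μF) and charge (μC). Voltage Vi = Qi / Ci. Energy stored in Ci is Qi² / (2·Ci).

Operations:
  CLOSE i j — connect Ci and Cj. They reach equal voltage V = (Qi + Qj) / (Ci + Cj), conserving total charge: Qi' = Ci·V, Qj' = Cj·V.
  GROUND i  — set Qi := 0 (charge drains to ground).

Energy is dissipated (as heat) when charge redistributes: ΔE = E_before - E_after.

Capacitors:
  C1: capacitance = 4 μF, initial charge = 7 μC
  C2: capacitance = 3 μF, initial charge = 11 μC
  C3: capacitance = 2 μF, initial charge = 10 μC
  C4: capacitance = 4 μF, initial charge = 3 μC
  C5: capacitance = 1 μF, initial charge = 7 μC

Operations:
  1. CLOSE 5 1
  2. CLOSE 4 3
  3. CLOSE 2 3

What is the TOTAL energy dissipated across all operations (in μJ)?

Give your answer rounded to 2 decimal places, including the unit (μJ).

Initial: C1(4μF, Q=7μC, V=1.75V), C2(3μF, Q=11μC, V=3.67V), C3(2μF, Q=10μC, V=5.00V), C4(4μF, Q=3μC, V=0.75V), C5(1μF, Q=7μC, V=7.00V)
Op 1: CLOSE 5-1: Q_total=14.00, C_total=5.00, V=2.80; Q5=2.80, Q1=11.20; dissipated=11.025
Op 2: CLOSE 4-3: Q_total=13.00, C_total=6.00, V=2.17; Q4=8.67, Q3=4.33; dissipated=12.042
Op 3: CLOSE 2-3: Q_total=15.33, C_total=5.00, V=3.07; Q2=9.20, Q3=6.13; dissipated=1.350
Total dissipated: 24.417 μJ

Answer: 24.42 μJ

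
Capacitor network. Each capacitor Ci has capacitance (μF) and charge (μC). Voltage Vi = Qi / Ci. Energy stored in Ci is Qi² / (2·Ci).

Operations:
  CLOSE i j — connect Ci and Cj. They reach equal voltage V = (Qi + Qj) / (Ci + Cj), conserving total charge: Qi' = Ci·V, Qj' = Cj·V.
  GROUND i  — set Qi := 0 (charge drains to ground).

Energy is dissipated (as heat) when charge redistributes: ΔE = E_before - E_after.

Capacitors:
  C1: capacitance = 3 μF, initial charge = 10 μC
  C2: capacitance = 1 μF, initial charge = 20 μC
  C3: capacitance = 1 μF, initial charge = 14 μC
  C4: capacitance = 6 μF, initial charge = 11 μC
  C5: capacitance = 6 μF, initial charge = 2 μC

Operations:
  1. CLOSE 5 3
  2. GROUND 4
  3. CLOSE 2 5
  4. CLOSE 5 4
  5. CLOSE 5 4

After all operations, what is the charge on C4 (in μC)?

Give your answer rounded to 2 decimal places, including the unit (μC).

Answer: 14.45 μC

Derivation:
Initial: C1(3μF, Q=10μC, V=3.33V), C2(1μF, Q=20μC, V=20.00V), C3(1μF, Q=14μC, V=14.00V), C4(6μF, Q=11μC, V=1.83V), C5(6μF, Q=2μC, V=0.33V)
Op 1: CLOSE 5-3: Q_total=16.00, C_total=7.00, V=2.29; Q5=13.71, Q3=2.29; dissipated=80.048
Op 2: GROUND 4: Q4=0; energy lost=10.083
Op 3: CLOSE 2-5: Q_total=33.71, C_total=7.00, V=4.82; Q2=4.82, Q5=28.90; dissipated=134.484
Op 4: CLOSE 5-4: Q_total=28.90, C_total=12.00, V=2.41; Q5=14.45, Q4=14.45; dissipated=34.796
Op 5: CLOSE 5-4: Q_total=28.90, C_total=12.00, V=2.41; Q5=14.45, Q4=14.45; dissipated=0.000
Final charges: Q1=10.00, Q2=4.82, Q3=2.29, Q4=14.45, Q5=14.45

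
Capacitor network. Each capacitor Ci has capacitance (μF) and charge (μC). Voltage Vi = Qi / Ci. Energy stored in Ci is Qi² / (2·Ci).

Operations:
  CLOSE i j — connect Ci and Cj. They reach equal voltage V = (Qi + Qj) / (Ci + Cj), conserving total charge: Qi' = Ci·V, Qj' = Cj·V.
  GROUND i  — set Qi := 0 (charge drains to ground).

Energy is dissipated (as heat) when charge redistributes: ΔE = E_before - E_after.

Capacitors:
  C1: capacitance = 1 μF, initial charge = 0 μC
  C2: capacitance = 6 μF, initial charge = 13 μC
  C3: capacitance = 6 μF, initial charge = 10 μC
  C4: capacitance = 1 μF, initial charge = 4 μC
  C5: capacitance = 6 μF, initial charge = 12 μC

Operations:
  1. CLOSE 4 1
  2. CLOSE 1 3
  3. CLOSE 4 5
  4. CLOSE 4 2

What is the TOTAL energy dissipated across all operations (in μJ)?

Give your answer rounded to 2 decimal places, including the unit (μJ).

Answer: 4.06 μJ

Derivation:
Initial: C1(1μF, Q=0μC, V=0.00V), C2(6μF, Q=13μC, V=2.17V), C3(6μF, Q=10μC, V=1.67V), C4(1μF, Q=4μC, V=4.00V), C5(6μF, Q=12μC, V=2.00V)
Op 1: CLOSE 4-1: Q_total=4.00, C_total=2.00, V=2.00; Q4=2.00, Q1=2.00; dissipated=4.000
Op 2: CLOSE 1-3: Q_total=12.00, C_total=7.00, V=1.71; Q1=1.71, Q3=10.29; dissipated=0.048
Op 3: CLOSE 4-5: Q_total=14.00, C_total=7.00, V=2.00; Q4=2.00, Q5=12.00; dissipated=0.000
Op 4: CLOSE 4-2: Q_total=15.00, C_total=7.00, V=2.14; Q4=2.14, Q2=12.86; dissipated=0.012
Total dissipated: 4.060 μJ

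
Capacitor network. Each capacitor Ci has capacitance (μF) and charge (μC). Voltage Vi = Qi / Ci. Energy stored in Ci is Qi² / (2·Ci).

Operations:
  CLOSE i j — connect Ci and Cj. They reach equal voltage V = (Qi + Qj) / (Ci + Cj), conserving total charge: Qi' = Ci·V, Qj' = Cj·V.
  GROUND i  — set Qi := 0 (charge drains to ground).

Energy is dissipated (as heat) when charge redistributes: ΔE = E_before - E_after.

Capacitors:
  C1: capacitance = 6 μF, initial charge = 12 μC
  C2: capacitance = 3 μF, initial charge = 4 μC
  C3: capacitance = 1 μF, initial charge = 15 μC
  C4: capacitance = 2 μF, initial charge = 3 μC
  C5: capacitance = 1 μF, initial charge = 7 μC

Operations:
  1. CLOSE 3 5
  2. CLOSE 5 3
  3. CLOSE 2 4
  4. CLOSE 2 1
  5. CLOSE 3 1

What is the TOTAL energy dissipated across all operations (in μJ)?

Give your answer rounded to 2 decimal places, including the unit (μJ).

Initial: C1(6μF, Q=12μC, V=2.00V), C2(3μF, Q=4μC, V=1.33V), C3(1μF, Q=15μC, V=15.00V), C4(2μF, Q=3μC, V=1.50V), C5(1μF, Q=7μC, V=7.00V)
Op 1: CLOSE 3-5: Q_total=22.00, C_total=2.00, V=11.00; Q3=11.00, Q5=11.00; dissipated=16.000
Op 2: CLOSE 5-3: Q_total=22.00, C_total=2.00, V=11.00; Q5=11.00, Q3=11.00; dissipated=0.000
Op 3: CLOSE 2-4: Q_total=7.00, C_total=5.00, V=1.40; Q2=4.20, Q4=2.80; dissipated=0.017
Op 4: CLOSE 2-1: Q_total=16.20, C_total=9.00, V=1.80; Q2=5.40, Q1=10.80; dissipated=0.360
Op 5: CLOSE 3-1: Q_total=21.80, C_total=7.00, V=3.11; Q3=3.11, Q1=18.69; dissipated=36.274
Total dissipated: 52.651 μJ

Answer: 52.65 μJ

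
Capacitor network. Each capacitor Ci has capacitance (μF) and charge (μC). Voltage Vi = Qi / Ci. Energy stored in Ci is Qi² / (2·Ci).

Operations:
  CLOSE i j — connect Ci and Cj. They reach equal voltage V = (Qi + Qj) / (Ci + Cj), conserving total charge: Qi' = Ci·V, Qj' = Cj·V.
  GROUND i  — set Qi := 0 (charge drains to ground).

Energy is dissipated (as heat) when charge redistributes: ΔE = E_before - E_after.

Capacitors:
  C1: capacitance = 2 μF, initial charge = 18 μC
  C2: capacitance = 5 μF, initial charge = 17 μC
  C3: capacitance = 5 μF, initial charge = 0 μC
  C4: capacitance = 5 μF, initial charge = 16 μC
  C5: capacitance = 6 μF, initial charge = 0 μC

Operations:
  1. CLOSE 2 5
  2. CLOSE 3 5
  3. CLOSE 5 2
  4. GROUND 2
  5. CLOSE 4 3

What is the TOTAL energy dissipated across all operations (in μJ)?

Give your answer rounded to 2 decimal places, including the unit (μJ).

Initial: C1(2μF, Q=18μC, V=9.00V), C2(5μF, Q=17μC, V=3.40V), C3(5μF, Q=0μC, V=0.00V), C4(5μF, Q=16μC, V=3.20V), C5(6μF, Q=0μC, V=0.00V)
Op 1: CLOSE 2-5: Q_total=17.00, C_total=11.00, V=1.55; Q2=7.73, Q5=9.27; dissipated=15.764
Op 2: CLOSE 3-5: Q_total=9.27, C_total=11.00, V=0.84; Q3=4.21, Q5=5.06; dissipated=3.257
Op 3: CLOSE 5-2: Q_total=12.79, C_total=11.00, V=1.16; Q5=6.97, Q2=5.81; dissipated=0.673
Op 4: GROUND 2: Q2=0; energy lost=3.377
Op 5: CLOSE 4-3: Q_total=20.21, C_total=10.00, V=2.02; Q4=10.11, Q3=10.11; dissipated=6.944
Total dissipated: 30.015 μJ

Answer: 30.02 μJ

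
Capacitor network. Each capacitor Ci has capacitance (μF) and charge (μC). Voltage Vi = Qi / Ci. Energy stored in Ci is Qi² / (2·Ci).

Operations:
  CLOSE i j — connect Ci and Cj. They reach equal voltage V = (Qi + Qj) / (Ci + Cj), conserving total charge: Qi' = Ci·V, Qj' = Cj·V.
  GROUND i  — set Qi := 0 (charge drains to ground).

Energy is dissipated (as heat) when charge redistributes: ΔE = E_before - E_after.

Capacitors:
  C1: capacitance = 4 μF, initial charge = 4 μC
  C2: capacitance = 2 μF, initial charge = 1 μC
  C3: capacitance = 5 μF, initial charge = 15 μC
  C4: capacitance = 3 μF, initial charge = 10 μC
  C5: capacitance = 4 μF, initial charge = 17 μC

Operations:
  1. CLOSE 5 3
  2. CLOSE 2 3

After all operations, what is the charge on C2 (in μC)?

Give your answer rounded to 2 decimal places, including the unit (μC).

Initial: C1(4μF, Q=4μC, V=1.00V), C2(2μF, Q=1μC, V=0.50V), C3(5μF, Q=15μC, V=3.00V), C4(3μF, Q=10μC, V=3.33V), C5(4μF, Q=17μC, V=4.25V)
Op 1: CLOSE 5-3: Q_total=32.00, C_total=9.00, V=3.56; Q5=14.22, Q3=17.78; dissipated=1.736
Op 2: CLOSE 2-3: Q_total=18.78, C_total=7.00, V=2.68; Q2=5.37, Q3=13.41; dissipated=6.669
Final charges: Q1=4.00, Q2=5.37, Q3=13.41, Q4=10.00, Q5=14.22

Answer: 5.37 μC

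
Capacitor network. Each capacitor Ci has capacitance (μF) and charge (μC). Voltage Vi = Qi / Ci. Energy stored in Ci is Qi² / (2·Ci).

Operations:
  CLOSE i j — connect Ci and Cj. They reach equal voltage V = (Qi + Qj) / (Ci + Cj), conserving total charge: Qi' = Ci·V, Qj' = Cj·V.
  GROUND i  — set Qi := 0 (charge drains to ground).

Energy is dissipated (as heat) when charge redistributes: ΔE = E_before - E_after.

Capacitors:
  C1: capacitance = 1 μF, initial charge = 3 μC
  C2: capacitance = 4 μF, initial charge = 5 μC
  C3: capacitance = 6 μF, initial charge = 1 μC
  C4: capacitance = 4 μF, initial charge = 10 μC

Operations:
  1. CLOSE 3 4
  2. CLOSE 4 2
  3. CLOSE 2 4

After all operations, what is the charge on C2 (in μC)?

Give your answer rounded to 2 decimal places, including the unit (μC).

Answer: 4.70 μC

Derivation:
Initial: C1(1μF, Q=3μC, V=3.00V), C2(4μF, Q=5μC, V=1.25V), C3(6μF, Q=1μC, V=0.17V), C4(4μF, Q=10μC, V=2.50V)
Op 1: CLOSE 3-4: Q_total=11.00, C_total=10.00, V=1.10; Q3=6.60, Q4=4.40; dissipated=6.533
Op 2: CLOSE 4-2: Q_total=9.40, C_total=8.00, V=1.18; Q4=4.70, Q2=4.70; dissipated=0.022
Op 3: CLOSE 2-4: Q_total=9.40, C_total=8.00, V=1.18; Q2=4.70, Q4=4.70; dissipated=0.000
Final charges: Q1=3.00, Q2=4.70, Q3=6.60, Q4=4.70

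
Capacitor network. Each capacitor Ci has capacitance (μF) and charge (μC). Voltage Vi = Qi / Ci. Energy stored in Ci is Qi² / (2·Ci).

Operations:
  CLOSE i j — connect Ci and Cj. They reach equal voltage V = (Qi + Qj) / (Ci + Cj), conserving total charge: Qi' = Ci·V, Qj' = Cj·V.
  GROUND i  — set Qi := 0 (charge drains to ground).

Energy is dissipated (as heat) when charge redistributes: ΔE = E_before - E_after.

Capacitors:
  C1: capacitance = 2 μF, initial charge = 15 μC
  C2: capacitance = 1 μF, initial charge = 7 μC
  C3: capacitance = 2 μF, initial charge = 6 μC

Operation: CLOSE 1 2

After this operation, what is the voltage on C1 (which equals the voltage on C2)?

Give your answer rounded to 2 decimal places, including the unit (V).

Initial: C1(2μF, Q=15μC, V=7.50V), C2(1μF, Q=7μC, V=7.00V), C3(2μF, Q=6μC, V=3.00V)
Op 1: CLOSE 1-2: Q_total=22.00, C_total=3.00, V=7.33; Q1=14.67, Q2=7.33; dissipated=0.083

Answer: 7.33 V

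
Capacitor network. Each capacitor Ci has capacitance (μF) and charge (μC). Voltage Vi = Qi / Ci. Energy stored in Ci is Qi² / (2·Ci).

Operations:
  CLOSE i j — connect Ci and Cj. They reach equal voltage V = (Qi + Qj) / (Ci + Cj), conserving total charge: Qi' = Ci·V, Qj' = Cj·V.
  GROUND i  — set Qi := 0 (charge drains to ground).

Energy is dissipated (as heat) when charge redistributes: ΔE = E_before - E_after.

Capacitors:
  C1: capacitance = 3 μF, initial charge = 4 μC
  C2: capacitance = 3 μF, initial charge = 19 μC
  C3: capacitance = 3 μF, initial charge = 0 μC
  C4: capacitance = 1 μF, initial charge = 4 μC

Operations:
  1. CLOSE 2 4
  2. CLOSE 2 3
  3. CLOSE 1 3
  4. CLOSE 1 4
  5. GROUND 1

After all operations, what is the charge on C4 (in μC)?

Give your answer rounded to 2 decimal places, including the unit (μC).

Initial: C1(3μF, Q=4μC, V=1.33V), C2(3μF, Q=19μC, V=6.33V), C3(3μF, Q=0μC, V=0.00V), C4(1μF, Q=4μC, V=4.00V)
Op 1: CLOSE 2-4: Q_total=23.00, C_total=4.00, V=5.75; Q2=17.25, Q4=5.75; dissipated=2.042
Op 2: CLOSE 2-3: Q_total=17.25, C_total=6.00, V=2.88; Q2=8.62, Q3=8.62; dissipated=24.797
Op 3: CLOSE 1-3: Q_total=12.62, C_total=6.00, V=2.10; Q1=6.31, Q3=6.31; dissipated=1.783
Op 4: CLOSE 1-4: Q_total=12.06, C_total=4.00, V=3.02; Q1=9.05, Q4=3.02; dissipated=4.985
Op 5: GROUND 1: Q1=0; energy lost=13.641
Final charges: Q1=0.00, Q2=8.62, Q3=6.31, Q4=3.02

Answer: 3.02 μC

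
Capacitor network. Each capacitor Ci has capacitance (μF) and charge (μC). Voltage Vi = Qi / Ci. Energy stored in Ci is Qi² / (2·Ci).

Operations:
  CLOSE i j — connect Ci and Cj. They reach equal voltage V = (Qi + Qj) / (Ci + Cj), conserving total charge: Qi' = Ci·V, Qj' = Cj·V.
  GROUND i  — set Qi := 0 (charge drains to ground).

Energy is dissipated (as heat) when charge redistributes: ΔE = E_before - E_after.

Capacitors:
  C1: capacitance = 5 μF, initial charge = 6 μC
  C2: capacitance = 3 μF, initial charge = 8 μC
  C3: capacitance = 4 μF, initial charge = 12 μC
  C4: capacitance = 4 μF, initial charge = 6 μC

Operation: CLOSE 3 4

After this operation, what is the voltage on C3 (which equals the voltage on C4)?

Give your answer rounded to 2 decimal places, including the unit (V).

Answer: 2.25 V

Derivation:
Initial: C1(5μF, Q=6μC, V=1.20V), C2(3μF, Q=8μC, V=2.67V), C3(4μF, Q=12μC, V=3.00V), C4(4μF, Q=6μC, V=1.50V)
Op 1: CLOSE 3-4: Q_total=18.00, C_total=8.00, V=2.25; Q3=9.00, Q4=9.00; dissipated=2.250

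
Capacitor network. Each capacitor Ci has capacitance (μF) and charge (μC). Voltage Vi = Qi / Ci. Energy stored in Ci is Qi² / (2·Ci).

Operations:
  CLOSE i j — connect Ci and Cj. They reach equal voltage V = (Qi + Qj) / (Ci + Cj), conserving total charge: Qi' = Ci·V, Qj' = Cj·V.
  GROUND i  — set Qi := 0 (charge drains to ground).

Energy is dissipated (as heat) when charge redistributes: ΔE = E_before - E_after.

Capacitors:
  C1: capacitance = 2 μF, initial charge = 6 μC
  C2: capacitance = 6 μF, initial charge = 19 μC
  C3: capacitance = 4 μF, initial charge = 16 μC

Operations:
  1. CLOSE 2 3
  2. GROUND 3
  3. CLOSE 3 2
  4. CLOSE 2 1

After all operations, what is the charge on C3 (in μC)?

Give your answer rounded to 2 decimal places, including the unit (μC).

Initial: C1(2μF, Q=6μC, V=3.00V), C2(6μF, Q=19μC, V=3.17V), C3(4μF, Q=16μC, V=4.00V)
Op 1: CLOSE 2-3: Q_total=35.00, C_total=10.00, V=3.50; Q2=21.00, Q3=14.00; dissipated=0.833
Op 2: GROUND 3: Q3=0; energy lost=24.500
Op 3: CLOSE 3-2: Q_total=21.00, C_total=10.00, V=2.10; Q3=8.40, Q2=12.60; dissipated=14.700
Op 4: CLOSE 2-1: Q_total=18.60, C_total=8.00, V=2.33; Q2=13.95, Q1=4.65; dissipated=0.608
Final charges: Q1=4.65, Q2=13.95, Q3=8.40

Answer: 8.40 μC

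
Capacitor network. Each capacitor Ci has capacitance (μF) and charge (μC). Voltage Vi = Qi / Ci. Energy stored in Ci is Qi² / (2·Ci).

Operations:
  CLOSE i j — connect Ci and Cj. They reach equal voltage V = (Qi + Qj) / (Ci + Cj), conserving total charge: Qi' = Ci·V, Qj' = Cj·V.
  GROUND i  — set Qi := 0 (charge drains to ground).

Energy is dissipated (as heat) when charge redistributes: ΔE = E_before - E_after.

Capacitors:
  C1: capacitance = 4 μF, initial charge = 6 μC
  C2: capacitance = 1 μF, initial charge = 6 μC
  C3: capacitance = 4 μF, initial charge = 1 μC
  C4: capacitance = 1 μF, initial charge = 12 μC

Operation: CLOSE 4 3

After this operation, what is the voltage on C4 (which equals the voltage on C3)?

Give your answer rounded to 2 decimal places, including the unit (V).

Answer: 2.60 V

Derivation:
Initial: C1(4μF, Q=6μC, V=1.50V), C2(1μF, Q=6μC, V=6.00V), C3(4μF, Q=1μC, V=0.25V), C4(1μF, Q=12μC, V=12.00V)
Op 1: CLOSE 4-3: Q_total=13.00, C_total=5.00, V=2.60; Q4=2.60, Q3=10.40; dissipated=55.225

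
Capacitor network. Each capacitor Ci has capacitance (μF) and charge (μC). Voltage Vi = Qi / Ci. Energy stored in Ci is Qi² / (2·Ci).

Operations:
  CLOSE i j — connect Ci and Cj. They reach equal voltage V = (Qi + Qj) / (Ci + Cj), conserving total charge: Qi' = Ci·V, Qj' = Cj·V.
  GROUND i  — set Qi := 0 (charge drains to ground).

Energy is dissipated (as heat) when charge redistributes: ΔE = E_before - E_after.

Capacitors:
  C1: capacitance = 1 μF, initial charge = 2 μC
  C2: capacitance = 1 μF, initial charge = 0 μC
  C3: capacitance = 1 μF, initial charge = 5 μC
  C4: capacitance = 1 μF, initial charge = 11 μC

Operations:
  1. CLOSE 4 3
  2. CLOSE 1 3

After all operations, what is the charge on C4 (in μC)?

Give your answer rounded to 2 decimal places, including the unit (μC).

Initial: C1(1μF, Q=2μC, V=2.00V), C2(1μF, Q=0μC, V=0.00V), C3(1μF, Q=5μC, V=5.00V), C4(1μF, Q=11μC, V=11.00V)
Op 1: CLOSE 4-3: Q_total=16.00, C_total=2.00, V=8.00; Q4=8.00, Q3=8.00; dissipated=9.000
Op 2: CLOSE 1-3: Q_total=10.00, C_total=2.00, V=5.00; Q1=5.00, Q3=5.00; dissipated=9.000
Final charges: Q1=5.00, Q2=0.00, Q3=5.00, Q4=8.00

Answer: 8.00 μC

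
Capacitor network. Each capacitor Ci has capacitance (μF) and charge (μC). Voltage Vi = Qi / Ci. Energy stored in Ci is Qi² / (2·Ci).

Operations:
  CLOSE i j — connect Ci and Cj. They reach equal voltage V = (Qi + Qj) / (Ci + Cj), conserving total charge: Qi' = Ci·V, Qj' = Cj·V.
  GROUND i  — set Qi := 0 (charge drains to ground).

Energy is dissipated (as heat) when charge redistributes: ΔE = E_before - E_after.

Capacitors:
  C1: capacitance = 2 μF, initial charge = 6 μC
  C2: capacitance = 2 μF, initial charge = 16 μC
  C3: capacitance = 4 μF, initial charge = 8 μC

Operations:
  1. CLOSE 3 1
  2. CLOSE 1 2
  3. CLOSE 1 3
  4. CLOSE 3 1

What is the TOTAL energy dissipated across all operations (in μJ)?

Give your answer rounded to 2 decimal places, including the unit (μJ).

Initial: C1(2μF, Q=6μC, V=3.00V), C2(2μF, Q=16μC, V=8.00V), C3(4μF, Q=8μC, V=2.00V)
Op 1: CLOSE 3-1: Q_total=14.00, C_total=6.00, V=2.33; Q3=9.33, Q1=4.67; dissipated=0.667
Op 2: CLOSE 1-2: Q_total=20.67, C_total=4.00, V=5.17; Q1=10.33, Q2=10.33; dissipated=16.056
Op 3: CLOSE 1-3: Q_total=19.67, C_total=6.00, V=3.28; Q1=6.56, Q3=13.11; dissipated=5.352
Op 4: CLOSE 3-1: Q_total=19.67, C_total=6.00, V=3.28; Q3=13.11, Q1=6.56; dissipated=0.000
Total dissipated: 22.074 μJ

Answer: 22.07 μJ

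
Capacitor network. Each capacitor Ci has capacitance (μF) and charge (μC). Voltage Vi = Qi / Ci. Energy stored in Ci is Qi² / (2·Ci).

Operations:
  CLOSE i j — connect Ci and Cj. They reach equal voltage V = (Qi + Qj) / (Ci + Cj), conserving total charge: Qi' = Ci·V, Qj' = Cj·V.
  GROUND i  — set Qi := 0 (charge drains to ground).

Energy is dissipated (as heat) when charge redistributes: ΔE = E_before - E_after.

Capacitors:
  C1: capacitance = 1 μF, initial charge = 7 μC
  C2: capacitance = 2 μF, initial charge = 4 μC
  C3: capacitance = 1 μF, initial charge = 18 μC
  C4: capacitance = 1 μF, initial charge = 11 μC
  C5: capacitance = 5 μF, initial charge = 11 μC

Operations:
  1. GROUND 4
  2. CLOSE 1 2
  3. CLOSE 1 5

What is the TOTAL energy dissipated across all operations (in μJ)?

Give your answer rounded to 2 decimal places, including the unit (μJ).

Initial: C1(1μF, Q=7μC, V=7.00V), C2(2μF, Q=4μC, V=2.00V), C3(1μF, Q=18μC, V=18.00V), C4(1μF, Q=11μC, V=11.00V), C5(5μF, Q=11μC, V=2.20V)
Op 1: GROUND 4: Q4=0; energy lost=60.500
Op 2: CLOSE 1-2: Q_total=11.00, C_total=3.00, V=3.67; Q1=3.67, Q2=7.33; dissipated=8.333
Op 3: CLOSE 1-5: Q_total=14.67, C_total=6.00, V=2.44; Q1=2.44, Q5=12.22; dissipated=0.896
Total dissipated: 69.730 μJ

Answer: 69.73 μJ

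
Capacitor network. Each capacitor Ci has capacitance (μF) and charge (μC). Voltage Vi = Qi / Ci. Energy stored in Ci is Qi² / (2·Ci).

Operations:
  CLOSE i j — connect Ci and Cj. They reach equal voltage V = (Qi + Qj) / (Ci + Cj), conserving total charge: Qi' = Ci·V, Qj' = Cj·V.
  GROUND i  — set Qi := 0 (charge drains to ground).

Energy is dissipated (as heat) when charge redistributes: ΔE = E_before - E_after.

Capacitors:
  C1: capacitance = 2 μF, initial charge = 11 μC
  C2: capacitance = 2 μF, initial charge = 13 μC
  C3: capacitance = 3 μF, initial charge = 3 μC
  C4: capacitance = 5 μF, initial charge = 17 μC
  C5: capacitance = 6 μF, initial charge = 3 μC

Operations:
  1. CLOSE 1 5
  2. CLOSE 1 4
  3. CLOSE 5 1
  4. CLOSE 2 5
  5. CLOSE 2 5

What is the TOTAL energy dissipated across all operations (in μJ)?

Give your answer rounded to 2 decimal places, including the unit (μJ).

Answer: 36.62 μJ

Derivation:
Initial: C1(2μF, Q=11μC, V=5.50V), C2(2μF, Q=13μC, V=6.50V), C3(3μF, Q=3μC, V=1.00V), C4(5μF, Q=17μC, V=3.40V), C5(6μF, Q=3μC, V=0.50V)
Op 1: CLOSE 1-5: Q_total=14.00, C_total=8.00, V=1.75; Q1=3.50, Q5=10.50; dissipated=18.750
Op 2: CLOSE 1-4: Q_total=20.50, C_total=7.00, V=2.93; Q1=5.86, Q4=14.64; dissipated=1.945
Op 3: CLOSE 5-1: Q_total=16.36, C_total=8.00, V=2.04; Q5=12.27, Q1=4.09; dissipated=1.042
Op 4: CLOSE 2-5: Q_total=25.27, C_total=8.00, V=3.16; Q2=6.32, Q5=18.95; dissipated=14.888
Op 5: CLOSE 2-5: Q_total=25.27, C_total=8.00, V=3.16; Q2=6.32, Q5=18.95; dissipated=0.000
Total dissipated: 36.624 μJ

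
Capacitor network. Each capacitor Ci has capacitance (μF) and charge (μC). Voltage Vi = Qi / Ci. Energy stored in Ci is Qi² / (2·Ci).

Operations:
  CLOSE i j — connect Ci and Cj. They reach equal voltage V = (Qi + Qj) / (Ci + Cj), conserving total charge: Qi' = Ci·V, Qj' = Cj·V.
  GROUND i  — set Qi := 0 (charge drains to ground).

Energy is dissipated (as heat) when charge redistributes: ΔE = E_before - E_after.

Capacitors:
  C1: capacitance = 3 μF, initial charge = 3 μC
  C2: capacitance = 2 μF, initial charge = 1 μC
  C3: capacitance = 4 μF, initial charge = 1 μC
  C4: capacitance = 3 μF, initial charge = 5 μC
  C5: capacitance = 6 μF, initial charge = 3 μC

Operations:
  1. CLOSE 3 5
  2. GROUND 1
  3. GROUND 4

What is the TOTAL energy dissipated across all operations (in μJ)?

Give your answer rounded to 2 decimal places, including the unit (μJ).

Answer: 5.74 μJ

Derivation:
Initial: C1(3μF, Q=3μC, V=1.00V), C2(2μF, Q=1μC, V=0.50V), C3(4μF, Q=1μC, V=0.25V), C4(3μF, Q=5μC, V=1.67V), C5(6μF, Q=3μC, V=0.50V)
Op 1: CLOSE 3-5: Q_total=4.00, C_total=10.00, V=0.40; Q3=1.60, Q5=2.40; dissipated=0.075
Op 2: GROUND 1: Q1=0; energy lost=1.500
Op 3: GROUND 4: Q4=0; energy lost=4.167
Total dissipated: 5.742 μJ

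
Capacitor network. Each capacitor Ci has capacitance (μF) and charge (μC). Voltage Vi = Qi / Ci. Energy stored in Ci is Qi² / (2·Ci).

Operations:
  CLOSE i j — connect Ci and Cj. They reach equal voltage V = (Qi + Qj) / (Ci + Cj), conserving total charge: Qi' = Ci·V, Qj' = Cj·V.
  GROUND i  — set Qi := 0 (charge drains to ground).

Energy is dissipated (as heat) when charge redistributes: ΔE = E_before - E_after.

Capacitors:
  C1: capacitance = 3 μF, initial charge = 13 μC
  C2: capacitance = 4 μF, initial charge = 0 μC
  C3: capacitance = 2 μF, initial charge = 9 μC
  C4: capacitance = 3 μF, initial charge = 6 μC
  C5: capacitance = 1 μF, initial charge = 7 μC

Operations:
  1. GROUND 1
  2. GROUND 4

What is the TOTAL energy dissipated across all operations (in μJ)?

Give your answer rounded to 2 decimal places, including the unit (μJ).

Initial: C1(3μF, Q=13μC, V=4.33V), C2(4μF, Q=0μC, V=0.00V), C3(2μF, Q=9μC, V=4.50V), C4(3μF, Q=6μC, V=2.00V), C5(1μF, Q=7μC, V=7.00V)
Op 1: GROUND 1: Q1=0; energy lost=28.167
Op 2: GROUND 4: Q4=0; energy lost=6.000
Total dissipated: 34.167 μJ

Answer: 34.17 μJ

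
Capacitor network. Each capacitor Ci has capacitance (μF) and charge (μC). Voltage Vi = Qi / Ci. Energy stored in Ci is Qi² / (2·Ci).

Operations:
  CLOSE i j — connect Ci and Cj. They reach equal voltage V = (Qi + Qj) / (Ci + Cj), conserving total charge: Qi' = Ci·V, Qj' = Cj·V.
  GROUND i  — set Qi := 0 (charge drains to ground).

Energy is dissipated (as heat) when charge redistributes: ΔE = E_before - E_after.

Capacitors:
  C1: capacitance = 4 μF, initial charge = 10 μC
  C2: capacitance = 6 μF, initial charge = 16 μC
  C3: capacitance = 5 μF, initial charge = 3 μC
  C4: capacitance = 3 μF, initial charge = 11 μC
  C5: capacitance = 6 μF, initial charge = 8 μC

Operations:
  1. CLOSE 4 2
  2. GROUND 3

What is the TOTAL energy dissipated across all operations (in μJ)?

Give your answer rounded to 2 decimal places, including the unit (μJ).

Answer: 1.90 μJ

Derivation:
Initial: C1(4μF, Q=10μC, V=2.50V), C2(6μF, Q=16μC, V=2.67V), C3(5μF, Q=3μC, V=0.60V), C4(3μF, Q=11μC, V=3.67V), C5(6μF, Q=8μC, V=1.33V)
Op 1: CLOSE 4-2: Q_total=27.00, C_total=9.00, V=3.00; Q4=9.00, Q2=18.00; dissipated=1.000
Op 2: GROUND 3: Q3=0; energy lost=0.900
Total dissipated: 1.900 μJ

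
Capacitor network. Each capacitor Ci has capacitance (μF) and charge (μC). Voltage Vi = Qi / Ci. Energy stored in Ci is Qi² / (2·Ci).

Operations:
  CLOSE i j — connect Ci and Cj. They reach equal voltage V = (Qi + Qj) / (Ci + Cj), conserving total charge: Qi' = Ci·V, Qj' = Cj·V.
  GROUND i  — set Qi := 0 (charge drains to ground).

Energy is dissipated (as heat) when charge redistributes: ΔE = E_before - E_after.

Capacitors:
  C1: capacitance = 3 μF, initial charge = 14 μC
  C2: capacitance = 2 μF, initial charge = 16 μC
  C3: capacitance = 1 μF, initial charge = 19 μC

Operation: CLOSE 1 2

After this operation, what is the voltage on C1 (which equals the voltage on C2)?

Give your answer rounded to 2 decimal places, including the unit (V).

Initial: C1(3μF, Q=14μC, V=4.67V), C2(2μF, Q=16μC, V=8.00V), C3(1μF, Q=19μC, V=19.00V)
Op 1: CLOSE 1-2: Q_total=30.00, C_total=5.00, V=6.00; Q1=18.00, Q2=12.00; dissipated=6.667

Answer: 6.00 V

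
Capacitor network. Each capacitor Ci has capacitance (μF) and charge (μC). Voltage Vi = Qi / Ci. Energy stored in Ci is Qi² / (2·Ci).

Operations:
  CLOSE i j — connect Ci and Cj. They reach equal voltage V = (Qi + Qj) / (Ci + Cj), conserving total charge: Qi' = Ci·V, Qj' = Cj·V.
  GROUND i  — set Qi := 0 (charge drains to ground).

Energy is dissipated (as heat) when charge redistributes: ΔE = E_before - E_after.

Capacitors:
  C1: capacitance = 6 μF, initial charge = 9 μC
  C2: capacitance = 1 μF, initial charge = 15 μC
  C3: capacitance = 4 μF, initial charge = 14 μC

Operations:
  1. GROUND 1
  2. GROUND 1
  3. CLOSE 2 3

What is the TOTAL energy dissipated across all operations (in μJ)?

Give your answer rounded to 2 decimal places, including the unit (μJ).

Answer: 59.65 μJ

Derivation:
Initial: C1(6μF, Q=9μC, V=1.50V), C2(1μF, Q=15μC, V=15.00V), C3(4μF, Q=14μC, V=3.50V)
Op 1: GROUND 1: Q1=0; energy lost=6.750
Op 2: GROUND 1: Q1=0; energy lost=0.000
Op 3: CLOSE 2-3: Q_total=29.00, C_total=5.00, V=5.80; Q2=5.80, Q3=23.20; dissipated=52.900
Total dissipated: 59.650 μJ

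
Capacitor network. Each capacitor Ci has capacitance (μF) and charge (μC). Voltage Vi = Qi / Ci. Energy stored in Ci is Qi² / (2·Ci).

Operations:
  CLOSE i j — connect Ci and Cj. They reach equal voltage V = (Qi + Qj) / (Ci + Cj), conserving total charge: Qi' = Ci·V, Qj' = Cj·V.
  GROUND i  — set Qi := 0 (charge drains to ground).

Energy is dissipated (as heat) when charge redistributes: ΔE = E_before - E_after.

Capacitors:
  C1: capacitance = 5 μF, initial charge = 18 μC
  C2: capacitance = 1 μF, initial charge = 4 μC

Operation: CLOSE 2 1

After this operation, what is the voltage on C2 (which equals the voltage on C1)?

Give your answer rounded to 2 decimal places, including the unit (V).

Answer: 3.67 V

Derivation:
Initial: C1(5μF, Q=18μC, V=3.60V), C2(1μF, Q=4μC, V=4.00V)
Op 1: CLOSE 2-1: Q_total=22.00, C_total=6.00, V=3.67; Q2=3.67, Q1=18.33; dissipated=0.067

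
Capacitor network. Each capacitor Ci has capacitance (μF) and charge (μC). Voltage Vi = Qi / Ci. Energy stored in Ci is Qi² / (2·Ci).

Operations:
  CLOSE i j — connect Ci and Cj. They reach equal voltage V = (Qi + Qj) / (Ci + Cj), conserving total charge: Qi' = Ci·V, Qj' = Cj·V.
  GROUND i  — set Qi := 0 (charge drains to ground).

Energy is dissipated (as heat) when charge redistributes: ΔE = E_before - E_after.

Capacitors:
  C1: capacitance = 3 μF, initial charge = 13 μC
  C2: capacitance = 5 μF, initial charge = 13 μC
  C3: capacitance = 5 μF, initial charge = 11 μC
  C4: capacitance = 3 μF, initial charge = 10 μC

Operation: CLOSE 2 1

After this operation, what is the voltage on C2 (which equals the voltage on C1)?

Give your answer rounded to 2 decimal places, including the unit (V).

Answer: 3.25 V

Derivation:
Initial: C1(3μF, Q=13μC, V=4.33V), C2(5μF, Q=13μC, V=2.60V), C3(5μF, Q=11μC, V=2.20V), C4(3μF, Q=10μC, V=3.33V)
Op 1: CLOSE 2-1: Q_total=26.00, C_total=8.00, V=3.25; Q2=16.25, Q1=9.75; dissipated=2.817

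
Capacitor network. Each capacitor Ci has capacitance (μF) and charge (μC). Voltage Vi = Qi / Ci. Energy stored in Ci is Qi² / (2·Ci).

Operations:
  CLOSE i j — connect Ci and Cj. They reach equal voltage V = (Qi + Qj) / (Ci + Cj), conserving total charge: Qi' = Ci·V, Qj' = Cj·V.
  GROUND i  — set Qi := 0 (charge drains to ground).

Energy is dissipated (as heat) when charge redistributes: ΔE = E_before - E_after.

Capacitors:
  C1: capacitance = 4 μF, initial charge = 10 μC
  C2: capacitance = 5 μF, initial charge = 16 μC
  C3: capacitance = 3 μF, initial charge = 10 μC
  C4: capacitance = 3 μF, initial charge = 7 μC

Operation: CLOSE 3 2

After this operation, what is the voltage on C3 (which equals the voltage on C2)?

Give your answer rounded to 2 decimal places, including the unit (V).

Answer: 3.25 V

Derivation:
Initial: C1(4μF, Q=10μC, V=2.50V), C2(5μF, Q=16μC, V=3.20V), C3(3μF, Q=10μC, V=3.33V), C4(3μF, Q=7μC, V=2.33V)
Op 1: CLOSE 3-2: Q_total=26.00, C_total=8.00, V=3.25; Q3=9.75, Q2=16.25; dissipated=0.017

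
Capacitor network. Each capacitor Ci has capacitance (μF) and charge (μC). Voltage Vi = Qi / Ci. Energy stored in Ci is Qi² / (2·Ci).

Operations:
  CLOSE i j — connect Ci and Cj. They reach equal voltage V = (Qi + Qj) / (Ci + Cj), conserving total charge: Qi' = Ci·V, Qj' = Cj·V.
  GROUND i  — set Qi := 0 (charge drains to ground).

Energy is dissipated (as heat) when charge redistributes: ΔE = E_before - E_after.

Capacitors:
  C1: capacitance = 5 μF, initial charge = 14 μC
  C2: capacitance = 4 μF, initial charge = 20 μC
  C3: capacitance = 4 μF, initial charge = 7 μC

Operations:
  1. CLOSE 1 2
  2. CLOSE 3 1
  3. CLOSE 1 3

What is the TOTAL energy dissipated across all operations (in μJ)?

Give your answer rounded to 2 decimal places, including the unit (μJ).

Initial: C1(5μF, Q=14μC, V=2.80V), C2(4μF, Q=20μC, V=5.00V), C3(4μF, Q=7μC, V=1.75V)
Op 1: CLOSE 1-2: Q_total=34.00, C_total=9.00, V=3.78; Q1=18.89, Q2=15.11; dissipated=5.378
Op 2: CLOSE 3-1: Q_total=25.89, C_total=9.00, V=2.88; Q3=11.51, Q1=14.38; dissipated=4.569
Op 3: CLOSE 1-3: Q_total=25.89, C_total=9.00, V=2.88; Q1=14.38, Q3=11.51; dissipated=0.000
Total dissipated: 9.947 μJ

Answer: 9.95 μJ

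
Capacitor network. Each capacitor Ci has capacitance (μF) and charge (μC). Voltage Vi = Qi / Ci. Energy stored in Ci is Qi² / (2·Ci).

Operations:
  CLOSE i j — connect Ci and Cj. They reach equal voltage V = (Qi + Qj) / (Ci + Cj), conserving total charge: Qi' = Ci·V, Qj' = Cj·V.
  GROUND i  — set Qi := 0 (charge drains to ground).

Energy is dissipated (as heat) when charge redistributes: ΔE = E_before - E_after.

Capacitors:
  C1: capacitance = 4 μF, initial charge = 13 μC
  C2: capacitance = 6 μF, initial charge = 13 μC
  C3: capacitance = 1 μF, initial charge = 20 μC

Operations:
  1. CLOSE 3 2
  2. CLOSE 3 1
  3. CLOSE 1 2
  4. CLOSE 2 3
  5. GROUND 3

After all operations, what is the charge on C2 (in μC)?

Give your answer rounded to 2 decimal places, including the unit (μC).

Answer: 24.87 μC

Derivation:
Initial: C1(4μF, Q=13μC, V=3.25V), C2(6μF, Q=13μC, V=2.17V), C3(1μF, Q=20μC, V=20.00V)
Op 1: CLOSE 3-2: Q_total=33.00, C_total=7.00, V=4.71; Q3=4.71, Q2=28.29; dissipated=136.298
Op 2: CLOSE 3-1: Q_total=17.71, C_total=5.00, V=3.54; Q3=3.54, Q1=14.17; dissipated=0.858
Op 3: CLOSE 1-2: Q_total=42.46, C_total=10.00, V=4.25; Q1=16.98, Q2=25.47; dissipated=1.647
Op 4: CLOSE 2-3: Q_total=29.02, C_total=7.00, V=4.15; Q2=24.87, Q3=4.15; dissipated=0.212
Op 5: GROUND 3: Q3=0; energy lost=8.592
Final charges: Q1=16.98, Q2=24.87, Q3=0.00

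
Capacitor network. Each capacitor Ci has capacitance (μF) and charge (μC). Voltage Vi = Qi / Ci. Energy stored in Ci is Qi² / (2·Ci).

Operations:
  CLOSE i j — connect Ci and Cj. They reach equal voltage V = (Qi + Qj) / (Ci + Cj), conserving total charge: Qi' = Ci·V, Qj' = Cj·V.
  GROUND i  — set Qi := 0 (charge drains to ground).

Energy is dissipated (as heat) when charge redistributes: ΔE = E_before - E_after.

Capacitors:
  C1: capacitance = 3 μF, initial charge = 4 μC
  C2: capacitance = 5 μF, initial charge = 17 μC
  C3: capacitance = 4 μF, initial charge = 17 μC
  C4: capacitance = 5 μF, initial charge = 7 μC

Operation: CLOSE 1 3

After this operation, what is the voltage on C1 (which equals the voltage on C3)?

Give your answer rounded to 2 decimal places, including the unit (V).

Initial: C1(3μF, Q=4μC, V=1.33V), C2(5μF, Q=17μC, V=3.40V), C3(4μF, Q=17μC, V=4.25V), C4(5μF, Q=7μC, V=1.40V)
Op 1: CLOSE 1-3: Q_total=21.00, C_total=7.00, V=3.00; Q1=9.00, Q3=12.00; dissipated=7.292

Answer: 3.00 V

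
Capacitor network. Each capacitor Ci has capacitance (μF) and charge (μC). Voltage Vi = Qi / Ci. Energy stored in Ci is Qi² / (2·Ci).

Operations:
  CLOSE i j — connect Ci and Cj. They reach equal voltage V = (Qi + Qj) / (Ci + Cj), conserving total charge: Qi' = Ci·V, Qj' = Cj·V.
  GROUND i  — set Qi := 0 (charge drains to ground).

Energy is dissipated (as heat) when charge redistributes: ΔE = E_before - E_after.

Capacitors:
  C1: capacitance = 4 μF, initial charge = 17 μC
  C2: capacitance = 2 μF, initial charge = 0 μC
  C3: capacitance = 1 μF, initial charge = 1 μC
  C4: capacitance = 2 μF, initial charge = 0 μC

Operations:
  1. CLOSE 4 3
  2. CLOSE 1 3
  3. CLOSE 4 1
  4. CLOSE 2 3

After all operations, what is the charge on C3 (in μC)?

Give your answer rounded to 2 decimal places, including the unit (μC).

Initial: C1(4μF, Q=17μC, V=4.25V), C2(2μF, Q=0μC, V=0.00V), C3(1μF, Q=1μC, V=1.00V), C4(2μF, Q=0μC, V=0.00V)
Op 1: CLOSE 4-3: Q_total=1.00, C_total=3.00, V=0.33; Q4=0.67, Q3=0.33; dissipated=0.333
Op 2: CLOSE 1-3: Q_total=17.33, C_total=5.00, V=3.47; Q1=13.87, Q3=3.47; dissipated=6.136
Op 3: CLOSE 4-1: Q_total=14.53, C_total=6.00, V=2.42; Q4=4.84, Q1=9.69; dissipated=6.545
Op 4: CLOSE 2-3: Q_total=3.47, C_total=3.00, V=1.16; Q2=2.31, Q3=1.16; dissipated=4.006
Final charges: Q1=9.69, Q2=2.31, Q3=1.16, Q4=4.84

Answer: 1.16 μC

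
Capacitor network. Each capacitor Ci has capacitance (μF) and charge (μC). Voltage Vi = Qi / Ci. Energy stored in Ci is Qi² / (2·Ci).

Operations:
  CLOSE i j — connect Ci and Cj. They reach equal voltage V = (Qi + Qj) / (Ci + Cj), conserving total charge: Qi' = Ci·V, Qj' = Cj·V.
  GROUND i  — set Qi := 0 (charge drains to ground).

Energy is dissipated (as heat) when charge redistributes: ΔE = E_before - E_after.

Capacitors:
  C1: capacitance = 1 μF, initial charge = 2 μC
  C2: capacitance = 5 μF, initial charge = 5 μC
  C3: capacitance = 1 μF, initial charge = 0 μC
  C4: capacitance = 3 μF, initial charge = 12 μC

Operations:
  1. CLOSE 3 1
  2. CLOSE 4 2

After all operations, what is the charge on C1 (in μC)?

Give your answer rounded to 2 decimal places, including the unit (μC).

Answer: 1.00 μC

Derivation:
Initial: C1(1μF, Q=2μC, V=2.00V), C2(5μF, Q=5μC, V=1.00V), C3(1μF, Q=0μC, V=0.00V), C4(3μF, Q=12μC, V=4.00V)
Op 1: CLOSE 3-1: Q_total=2.00, C_total=2.00, V=1.00; Q3=1.00, Q1=1.00; dissipated=1.000
Op 2: CLOSE 4-2: Q_total=17.00, C_total=8.00, V=2.12; Q4=6.38, Q2=10.62; dissipated=8.438
Final charges: Q1=1.00, Q2=10.62, Q3=1.00, Q4=6.38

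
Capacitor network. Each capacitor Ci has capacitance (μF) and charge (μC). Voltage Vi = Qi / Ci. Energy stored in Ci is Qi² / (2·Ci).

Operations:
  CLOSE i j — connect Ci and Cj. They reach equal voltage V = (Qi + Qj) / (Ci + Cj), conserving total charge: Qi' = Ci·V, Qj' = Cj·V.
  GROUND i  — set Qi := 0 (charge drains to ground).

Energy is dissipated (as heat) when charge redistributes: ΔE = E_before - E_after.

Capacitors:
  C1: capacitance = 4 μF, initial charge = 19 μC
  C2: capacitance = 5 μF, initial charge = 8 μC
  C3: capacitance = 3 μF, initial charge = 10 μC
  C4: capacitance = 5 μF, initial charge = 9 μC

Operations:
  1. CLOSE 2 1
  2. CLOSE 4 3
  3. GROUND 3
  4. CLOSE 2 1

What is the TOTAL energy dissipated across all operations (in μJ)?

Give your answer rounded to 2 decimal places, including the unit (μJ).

Answer: 21.69 μJ

Derivation:
Initial: C1(4μF, Q=19μC, V=4.75V), C2(5μF, Q=8μC, V=1.60V), C3(3μF, Q=10μC, V=3.33V), C4(5μF, Q=9μC, V=1.80V)
Op 1: CLOSE 2-1: Q_total=27.00, C_total=9.00, V=3.00; Q2=15.00, Q1=12.00; dissipated=11.025
Op 2: CLOSE 4-3: Q_total=19.00, C_total=8.00, V=2.38; Q4=11.88, Q3=7.12; dissipated=2.204
Op 3: GROUND 3: Q3=0; energy lost=8.461
Op 4: CLOSE 2-1: Q_total=27.00, C_total=9.00, V=3.00; Q2=15.00, Q1=12.00; dissipated=0.000
Total dissipated: 21.690 μJ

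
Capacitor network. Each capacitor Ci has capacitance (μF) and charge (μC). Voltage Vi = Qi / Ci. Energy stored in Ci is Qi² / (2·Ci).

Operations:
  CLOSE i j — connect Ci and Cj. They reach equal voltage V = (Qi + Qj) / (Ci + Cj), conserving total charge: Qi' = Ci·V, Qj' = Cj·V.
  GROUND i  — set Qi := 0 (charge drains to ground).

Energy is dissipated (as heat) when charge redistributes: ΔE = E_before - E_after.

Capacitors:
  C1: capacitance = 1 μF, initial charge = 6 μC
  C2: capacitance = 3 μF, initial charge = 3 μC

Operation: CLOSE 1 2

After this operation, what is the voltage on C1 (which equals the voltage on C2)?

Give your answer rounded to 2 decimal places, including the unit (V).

Answer: 2.25 V

Derivation:
Initial: C1(1μF, Q=6μC, V=6.00V), C2(3μF, Q=3μC, V=1.00V)
Op 1: CLOSE 1-2: Q_total=9.00, C_total=4.00, V=2.25; Q1=2.25, Q2=6.75; dissipated=9.375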